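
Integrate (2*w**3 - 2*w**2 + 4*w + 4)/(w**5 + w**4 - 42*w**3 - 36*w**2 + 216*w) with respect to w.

log(w)/54 + 97*log(w - 6)/648 - log(w - 2)/16 + 16*log(w + 3)/81 - 131*log(w + 6)/432 + C

Factor the denominator: w*(w - 6)*(w - 2)*(w + 3)*(w + 6).
Partial-fraction decomposition: -131/(432*(w + 6)) + 16/(81*(w + 3)) - 1/(16*(w - 2)) + 97/(648*(w - 6)) + 1/(54*w).
Integrate each term: A/(w−a) contributes A·log|w−a|.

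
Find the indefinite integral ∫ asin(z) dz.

Use integration by parts with u = arcsin(z), dv = dz.
Then du = 1/sqrt(-z**2 + 1) dz.

z*asin(z) + sqrt(-z**2 + 1) + C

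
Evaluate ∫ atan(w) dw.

w*atan(w) - log(w**2 + 1)/2 + C

Use integration by parts with u = arctan(w), dv = dw.
Then du = 1/(w**2 + 1) dw.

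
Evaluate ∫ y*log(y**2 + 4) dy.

Let u = y**2 + 4, so du = (2*y) dy.
The integral becomes (1/2)·∫ log(u) du; integrate by parts with u′=log(u), dv′=du.

y**2*log(y**2 + 4)/2 - y**2/2 + 2*log(y**2 + 4) + C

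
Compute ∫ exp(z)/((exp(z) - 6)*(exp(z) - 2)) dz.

Let u = e^z, du = e^z dz.
The integral becomes ∫ du/((u-6)(u-2)); decompose into partial fractions.

log(exp(z) - 6)/4 - log(exp(z) - 2)/4 + C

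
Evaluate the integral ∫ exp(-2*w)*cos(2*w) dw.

exp(-2*w)*sin(2*w)/4 - exp(-2*w)*cos(2*w)/4 + C

Let I denote the integral. Integrate by parts with u = cos(2*w), dv = exp(-2*w) dw, so v = -exp(-2*w)/2: I = -exp(-2*w)*cos(2*w)/2 − ∫ exp(-2*w)*sin(2*w) dw.
Apply parts again with u = sin(2*w), dv = exp(-2*w) dw: ∫ exp(-2*w)*sin(2*w) dw = -exp(-2*w)*sin(2*w)/2 + I. Substituting back brings back I: I = exp(-2*w)*sin(2*w)/2 - exp(-2*w)*cos(2*w)/2 − I.
Solving for I: (1 + 1)·I equals the remaining terms, so I = (1/2)·(exp(-2*w)*sin(2*w)/2 - exp(-2*w)*cos(2*w)/2).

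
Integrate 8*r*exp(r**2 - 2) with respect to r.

4*exp(r**2 - 2) + C

Let u = r**2 - 2, so du = (2*r) dr.
Rewriting, the integral becomes 4·∫ e^u du = 4·e^u.
Substituting back, u = r**2 - 2.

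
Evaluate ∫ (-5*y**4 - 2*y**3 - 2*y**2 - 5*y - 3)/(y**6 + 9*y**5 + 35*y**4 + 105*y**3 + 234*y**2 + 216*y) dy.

-log(y)/72 + 5*log(y + 2)/4 - 119*log(y + 3)/18 + 1167*log(y + 4)/200 - 23*log(y**2 + 9)/100 + 151*atan(y/3)/450 + C

Factor the denominator: y*(y + 2)*(y + 3)*(y + 4)*(y**2 + 9).
Partial-fraction decomposition: -(69*y - 151)/(150*(y**2 + 9)) + 1167/(200*(y + 4)) - 119/(18*(y + 3)) + 5/(4*(y + 2)) - 1/(72*y).
Integrate each term; A/(y−a) gives A·log|y−a|; the (By+D)/(y²+p²) term gives a log and an atan.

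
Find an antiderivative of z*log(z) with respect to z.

Use integration by parts with u = log(z), dv = z dz.
Then du = 1/z dz and v = z**2/2.

z**2*log(z)/2 - z**2/4 + C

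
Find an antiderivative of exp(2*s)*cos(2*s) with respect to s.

exp(2*s)*sin(2*s)/4 + exp(2*s)*cos(2*s)/4 + C

Let I denote the integral. Integrate by parts with u = cos(2*s), dv = exp(2*s) ds, so v = exp(2*s)/2: I = exp(2*s)*cos(2*s)/2 + ∫ exp(2*s)*sin(2*s) ds.
Apply parts again with u = sin(2*s), dv = exp(2*s) ds: ∫ exp(2*s)*sin(2*s) ds = exp(2*s)*sin(2*s)/2 − I. Substituting back brings back I: I = exp(2*s)*sin(2*s)/2 + exp(2*s)*cos(2*s)/2 − I.
Solving for I: (1 + 1)·I equals the remaining terms, so I = (1/2)·(exp(2*s)*sin(2*s)/2 + exp(2*s)*cos(2*s)/2).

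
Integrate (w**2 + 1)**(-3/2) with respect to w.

Substitute w = tan(θ), so dw = sec(θ)^2 dθ and the radical becomes sqrt(w**2 + 1) = sec(θ) by the Pythagorean identity.
Integrate the resulting trig expression in θ, then back-substitute tan(θ) = w, sec(θ) = sqrt(w**2 + 1) (absorbing any constant into C).

w/sqrt(w**2 + 1) + C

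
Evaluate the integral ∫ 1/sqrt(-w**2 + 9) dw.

asin(w/3) + C

Substitute w = 3·sin(θ), so dw = 3·cos(θ) dθ and the radical becomes sqrt(-w**2 + 9) = 3·cos(θ) by the Pythagorean identity.
Integrate the resulting trig expression in θ, then back-substitute θ = asin(w/3), sin(θ) = w/3, cos(θ) = sqrt(-w**2 + 9)/3 (absorbing any constant into C).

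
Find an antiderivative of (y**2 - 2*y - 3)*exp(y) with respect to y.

(y**2 - 4*y + 1)*exp(y) + C

Use integration by parts with u = y**2 - 2*y - 3, dv = exp(y) dy, so v = exp(y).
Apply parts 2 times (tabular method): alternate signs, differentiate u down to 0, integrate dv up.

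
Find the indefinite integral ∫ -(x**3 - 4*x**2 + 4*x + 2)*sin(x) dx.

Use integration by parts with u = x**3 - 4*x**2 + 4*x + 2, dv = -sin(x) dx, so v = cos(x).
Apply parts 3 times (tabular method): alternate signs, differentiate u down to 0, integrate dv up.

x**3*cos(x) - 3*x**2*sin(x) - 4*x**2*cos(x) + 8*x*sin(x) - 2*x*cos(x) + 2*sin(x) + 10*cos(x) + C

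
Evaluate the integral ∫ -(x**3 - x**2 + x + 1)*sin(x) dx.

x**3*cos(x) - 3*x**2*sin(x) - x**2*cos(x) + 2*x*sin(x) - 5*x*cos(x) + 5*sin(x) + 3*cos(x) + C

Use integration by parts with u = x**3 - x**2 + x + 1, dv = -sin(x) dx, so v = cos(x).
Apply parts 3 times (tabular method): alternate signs, differentiate u down to 0, integrate dv up.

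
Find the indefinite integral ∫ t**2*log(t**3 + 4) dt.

t**3*log(t**3 + 4)/3 - t**3/3 + 4*log(t**3 + 4)/3 + C

Let u = t**3 + 4, so du = (3*t**2) dt.
The integral becomes (1/3)·∫ log(u) du; integrate by parts with u′=log(u), dv′=du.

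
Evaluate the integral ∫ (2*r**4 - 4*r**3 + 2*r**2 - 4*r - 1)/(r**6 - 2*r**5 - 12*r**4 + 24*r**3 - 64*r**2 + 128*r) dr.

-log(r)/128 + 271*log(r - 4)/1280 + log(r - 2)/192 - 163*log(r + 4)/768 + log(r**2 + 4)/640 + 47*atan(r/2)/320 + C

Factor the denominator: r*(r - 4)*(r - 2)*(r + 4)*(r**2 + 4).
Partial-fraction decomposition: (r + 94)/(320*(r**2 + 4)) - 163/(768*(r + 4)) + 1/(192*(r - 2)) + 271/(1280*(r - 4)) - 1/(128*r).
Integrate each term; A/(r−a) gives A·log|r−a|; the (Br+D)/(r²+p²) term gives a log and an atan.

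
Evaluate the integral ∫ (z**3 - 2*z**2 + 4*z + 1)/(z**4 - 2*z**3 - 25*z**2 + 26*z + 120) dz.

Factor the denominator: (z - 5)*(z - 3)*(z + 2)*(z + 4).
Partial-fraction decomposition: 37/(42*(z + 4)) - 23/(70*(z + 2)) - 11/(35*(z - 3)) + 16/(21*(z - 5)).
Integrate each term: A/(z−a) contributes A·log|z−a|.

16*log(z - 5)/21 - 11*log(z - 3)/35 - 23*log(z + 2)/70 + 37*log(z + 4)/42 + C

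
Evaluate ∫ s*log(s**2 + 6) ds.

Let u = s**2 + 6, so du = (2*s) ds.
The integral becomes (1/2)·∫ log(u) du; integrate by parts with u′=log(u), dv′=du.

s**2*log(s**2 + 6)/2 - s**2/2 + 3*log(s**2 + 6) + C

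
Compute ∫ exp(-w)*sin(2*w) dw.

-exp(-w)*sin(2*w)/5 - 2*exp(-w)*cos(2*w)/5 + C

Let I denote the integral. Integrate by parts with u = sin(2*w), dv = exp(-w) dw, so v = -exp(-w): I = -exp(-w)*sin(2*w) + 2·∫ exp(-w)*cos(2*w) dw.
Apply parts again with u = cos(2*w), dv = exp(-w) dw: ∫ exp(-w)*cos(2*w) dw = -exp(-w)*cos(2*w) − 2·I. Substituting back brings back I: I = -exp(-w)*sin(2*w) - 2*exp(-w)*cos(2*w) − 4·I.
Solving for I: (1 + 4)·I equals the remaining terms, so I = (1/5)·(-exp(-w)*sin(2*w) - 2*exp(-w)*cos(2*w)).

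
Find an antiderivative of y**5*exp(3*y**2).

(9*y**4 - 6*y**2 + 2)*exp(3*y**2)/54 + C

Let u = y², du = 2y dy; rewrite as (1/2)∫ u^2·exp(3u) du.
Now integrate by parts 2 times.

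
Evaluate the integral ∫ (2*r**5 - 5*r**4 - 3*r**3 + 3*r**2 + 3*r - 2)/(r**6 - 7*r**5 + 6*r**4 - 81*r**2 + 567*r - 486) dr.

Factor the denominator: (r - 6)*(r - 3)*(r - 1)*(r + 3)*(r**2 + 9).
Partial-fraction decomposition: (1807*r + 5397)/(4050*(r**2 + 9)) + 397/(1944*(r + 3)) - 1/(200*(r - 1)) - 17/(324*(r - 3)) + 8548/(6075*(r - 6)).
Integrate each term; A/(r−a) gives A·log|r−a|; the (Br+D)/(r²+p²) term gives a log and an atan.

8548*log(r - 6)/6075 - 17*log(r - 3)/324 - log(r - 1)/200 + 397*log(r + 3)/1944 + 1807*log(r**2 + 9)/8100 + 1799*atan(r/3)/4050 + C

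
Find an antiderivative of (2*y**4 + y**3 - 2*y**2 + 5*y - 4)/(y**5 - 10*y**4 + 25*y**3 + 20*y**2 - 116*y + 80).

Factor the denominator: (y - 5)*(y - 4)*(y - 2)*(y - 1)*(y + 2).
Partial-fraction decomposition: 1/(252*(y + 2)) - 1/(18*(y - 1)) + 19/(12*(y - 2)) - 140/(9*(y - 4)) + 673/(42*(y - 5)).
Integrate each term: A/(y−a) contributes A·log|y−a|.

673*log(y - 5)/42 - 140*log(y - 4)/9 + 19*log(y - 2)/12 - log(y - 1)/18 + log(y + 2)/252 + C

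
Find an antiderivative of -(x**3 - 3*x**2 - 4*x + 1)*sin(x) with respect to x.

Use integration by parts with u = x**3 - 3*x**2 - 4*x + 1, dv = -sin(x) dx, so v = cos(x).
Apply parts 3 times (tabular method): alternate signs, differentiate u down to 0, integrate dv up.

x**3*cos(x) - 3*x**2*sin(x) - 3*x**2*cos(x) + 6*x*sin(x) - 10*x*cos(x) + 10*sin(x) + 7*cos(x) + C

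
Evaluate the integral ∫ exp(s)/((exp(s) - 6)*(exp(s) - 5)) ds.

Let u = e^s, du = e^s ds.
The integral becomes ∫ du/((u-6)(u-5)); decompose into partial fractions.

log(exp(s) - 6) - log(exp(s) - 5) + C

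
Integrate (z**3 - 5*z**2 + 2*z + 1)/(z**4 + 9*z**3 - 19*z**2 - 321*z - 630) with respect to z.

49*log(z - 6)/1287 + 77*log(z + 3)/72 - 259*log(z + 5)/44 + 601*log(z + 7)/104 + C

Factor the denominator: (z - 6)*(z + 3)*(z + 5)*(z + 7).
Partial-fraction decomposition: 601/(104*(z + 7)) - 259/(44*(z + 5)) + 77/(72*(z + 3)) + 49/(1287*(z - 6)).
Integrate each term: A/(z−a) contributes A·log|z−a|.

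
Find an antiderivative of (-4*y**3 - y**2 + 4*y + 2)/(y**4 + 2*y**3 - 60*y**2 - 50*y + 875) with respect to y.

-12827*log(y - 5)/7200 + 457*log(y + 5)/200 - 1297*log(y + 7)/288 + 503/(120*y - 600) + C

Factor the denominator: (y - 5)**2*(y + 5)*(y + 7).
Partial-fraction decomposition: -1297/(288*(y + 7)) + 457/(200*(y + 5)) - 12827/(7200*(y - 5)) - 503/(120*(y - 5)**2).
Integrate each term; A/(y−a) gives A·log|y−a|; A/(y−a)² gives −A/(y−a).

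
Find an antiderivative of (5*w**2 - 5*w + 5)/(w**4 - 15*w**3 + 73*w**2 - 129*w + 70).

Factor the denominator: (w - 7)*(w - 5)*(w - 2)*(w - 1).
Partial-fraction decomposition: -5/(24*(w - 1)) + 1/(w - 2) - 35/(8*(w - 5)) + 43/(12*(w - 7)).
Integrate each term: A/(w−a) contributes A·log|w−a|.

43*log(w - 7)/12 - 35*log(w - 5)/8 + log(w - 2) - 5*log(w - 1)/24 + C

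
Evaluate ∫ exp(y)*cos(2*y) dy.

2*exp(y)*sin(2*y)/5 + exp(y)*cos(2*y)/5 + C

Let I denote the integral. Integrate by parts with u = cos(2*y), dv = exp(y) dy, so v = exp(y): I = exp(y)*cos(2*y) + 2·∫ exp(y)*sin(2*y) dy.
Apply parts again with u = sin(2*y), dv = exp(y) dy: ∫ exp(y)*sin(2*y) dy = exp(y)*sin(2*y) − 2·I. Substituting back brings back I: I = 2*exp(y)*sin(2*y) + exp(y)*cos(2*y) − 4·I.
Solving for I: (1 + 4)·I equals the remaining terms, so I = (1/5)·(2*exp(y)*sin(2*y) + exp(y)*cos(2*y)).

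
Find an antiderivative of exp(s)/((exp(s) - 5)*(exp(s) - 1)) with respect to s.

log(exp(s) - 5)/4 - log(exp(s) - 1)/4 + C

Let u = e^s, du = e^s ds.
The integral becomes ∫ du/((u-5)(u-1)); decompose into partial fractions.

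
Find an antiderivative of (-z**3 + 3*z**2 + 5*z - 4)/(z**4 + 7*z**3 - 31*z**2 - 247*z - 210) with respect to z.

Factor the denominator: (z - 6)*(z + 1)*(z + 5)*(z + 7).
Partial-fraction decomposition: -451/(156*(z + 7)) + 171/(88*(z + 5)) + 5/(168*(z + 1)) - 82/(1001*(z - 6)).
Integrate each term: A/(z−a) contributes A·log|z−a|.

-82*log(z - 6)/1001 + 5*log(z + 1)/168 + 171*log(z + 5)/88 - 451*log(z + 7)/156 + C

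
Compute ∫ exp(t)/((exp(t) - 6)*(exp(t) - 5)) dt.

Let u = e^t, du = e^t dt.
The integral becomes ∫ du/((u-6)(u-5)); decompose into partial fractions.

log(exp(t) - 6) - log(exp(t) - 5) + C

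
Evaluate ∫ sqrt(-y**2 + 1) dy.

y*sqrt(-y**2 + 1)/2 + asin(y)/2 + C

Substitute y = sin(θ), so dy = cos(θ) dθ and the radical becomes sqrt(-y**2 + 1) = cos(θ) by the Pythagorean identity.
Integrate the resulting trig expression in θ, then back-substitute θ = asin(y), sin(θ) = y, cos(θ) = sqrt(-y**2 + 1) (absorbing any constant into C).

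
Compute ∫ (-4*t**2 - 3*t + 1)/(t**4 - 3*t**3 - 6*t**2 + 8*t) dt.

Factor the denominator: t*(t - 4)*(t - 1)*(t + 2).
Partial-fraction decomposition: 1/(4*(t + 2)) + 2/(3*(t - 1)) - 25/(24*(t - 4)) + 1/(8*t).
Integrate each term: A/(t−a) contributes A·log|t−a|.

log(t)/8 - 25*log(t - 4)/24 + 2*log(t - 1)/3 + log(t + 2)/4 + C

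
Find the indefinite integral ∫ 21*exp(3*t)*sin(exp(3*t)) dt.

Let u = exp(3*t), so du = (3*exp(3*t)) dt.
Rewriting, the integral becomes 7·∫ sin(u) du = 7·-cos(u).
Substituting back, u = exp(3*t).

-7*cos(exp(3*t)) + C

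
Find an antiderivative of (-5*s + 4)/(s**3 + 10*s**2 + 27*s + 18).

Factor the denominator: (s + 1)*(s + 3)*(s + 6).
Partial-fraction decomposition: 34/(15*(s + 6)) - 19/(6*(s + 3)) + 9/(10*(s + 1)).
Integrate each term: A/(s−a) contributes A·log|s−a|.

9*log(s + 1)/10 - 19*log(s + 3)/6 + 34*log(s + 6)/15 + C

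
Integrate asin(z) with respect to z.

Use integration by parts with u = arcsin(z), dv = dz.
Then du = 1/sqrt(-z**2 + 1) dz.

z*asin(z) + sqrt(-z**2 + 1) + C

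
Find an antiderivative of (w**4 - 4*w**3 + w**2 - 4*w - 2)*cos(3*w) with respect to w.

Use integration by parts with u = w**4 - 4*w**3 + w**2 - 4*w - 2, dv = cos(3*w) dw, so v = sin(3*w)/3.
Apply parts 4 times (tabular method): alternate signs, differentiate u down to 0, integrate dv up.

w**4*sin(3*w)/3 - 4*w**3*sin(3*w)/3 + 4*w**3*cos(3*w)/9 - w**2*sin(3*w)/9 - 4*w**2*cos(3*w)/3 - 4*w*sin(3*w)/9 - 2*w*cos(3*w)/27 - 52*sin(3*w)/81 - 4*cos(3*w)/27 + C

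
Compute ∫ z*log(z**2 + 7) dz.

z**2*log(z**2 + 7)/2 - z**2/2 + 7*log(z**2 + 7)/2 + C

Let u = z**2 + 7, so du = (2*z) dz.
The integral becomes (1/2)·∫ log(u) du; integrate by parts with u′=log(u), dv′=du.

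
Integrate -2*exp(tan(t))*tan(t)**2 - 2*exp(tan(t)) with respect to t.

-2*exp(tan(t)) + C

Let u = tan(t), so du = (tan(t)**2 + 1) dt.
Rewriting, the integral becomes -2·∫ e^u du = -2·e^u.
Substituting back, u = tan(t).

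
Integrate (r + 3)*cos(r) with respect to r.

Use integration by parts with u = r + 3, dv = cos(r) dr, so v = sin(r).
Apply parts 1 times (tabular method): alternate signs, differentiate u down to 0, integrate dv up.

r*sin(r) + 3*sin(r) + cos(r) + C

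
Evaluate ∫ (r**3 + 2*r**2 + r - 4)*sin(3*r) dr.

Use integration by parts with u = r**3 + 2*r**2 + r - 4, dv = sin(3*r) dr, so v = -cos(3*r)/3.
Apply parts 3 times (tabular method): alternate signs, differentiate u down to 0, integrate dv up.

-r**3*cos(3*r)/3 + r**2*sin(3*r)/3 - 2*r**2*cos(3*r)/3 + 4*r*sin(3*r)/9 - r*cos(3*r)/9 + sin(3*r)/27 + 40*cos(3*r)/27 + C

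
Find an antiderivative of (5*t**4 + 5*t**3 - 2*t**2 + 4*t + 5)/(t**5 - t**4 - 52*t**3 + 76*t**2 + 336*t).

5*log(t)/336 + 7517*log(t - 6)/1248 - 1589*log(t - 4)/528 - 29*log(t + 2)/480 + 10169*log(t + 7)/5005 + C

Factor the denominator: t*(t - 6)*(t - 4)*(t + 2)*(t + 7).
Partial-fraction decomposition: 10169/(5005*(t + 7)) - 29/(480*(t + 2)) - 1589/(528*(t - 4)) + 7517/(1248*(t - 6)) + 5/(336*t).
Integrate each term: A/(t−a) contributes A·log|t−a|.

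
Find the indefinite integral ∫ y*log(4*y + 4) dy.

Use integration by parts with u = log(4*y + 4), dv = y dy.
Then du = 4/(4*y + 4) dy and v = y**2/2.

y**2*log(4*y + 4)/2 - y**2/4 + y/2 - log(y + 1)/2 + C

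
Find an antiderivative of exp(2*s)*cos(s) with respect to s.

exp(2*s)*sin(s)/5 + 2*exp(2*s)*cos(s)/5 + C

Let I denote the integral. Integrate by parts with u = cos(s), dv = exp(2*s) ds, so v = exp(2*s)/2: I = exp(2*s)*cos(s)/2 + (1/2)·∫ exp(2*s)*sin(s) ds.
Apply parts again with u = sin(s), dv = exp(2*s) ds: ∫ exp(2*s)*sin(s) ds = exp(2*s)*sin(s)/2 − (1/2)·I. Substituting back brings back I: I = exp(2*s)*sin(s)/4 + exp(2*s)*cos(s)/2 − (1/4)·I.
Solving for I: (1 + 1/4)·I equals the remaining terms, so I = (4/5)·(exp(2*s)*sin(s)/4 + exp(2*s)*cos(s)/2).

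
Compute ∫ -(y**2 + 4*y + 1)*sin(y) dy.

y**2*cos(y) - 2*y*sin(y) + 4*y*cos(y) - 4*sin(y) - cos(y) + C

Use integration by parts with u = y**2 + 4*y + 1, dv = -sin(y) dy, so v = cos(y).
Apply parts 2 times (tabular method): alternate signs, differentiate u down to 0, integrate dv up.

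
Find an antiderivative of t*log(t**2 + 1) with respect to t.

t**2*log(t**2 + 1)/2 - t**2/2 + log(t**2 + 1)/2 + C

Let u = t**2 + 1, so du = (2*t) dt.
The integral becomes (1/2)·∫ log(u) du; integrate by parts with u′=log(u), dv′=du.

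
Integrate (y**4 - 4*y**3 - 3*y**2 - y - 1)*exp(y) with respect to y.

(y**4 - 8*y**3 + 21*y**2 - 43*y + 42)*exp(y) + C

Use integration by parts with u = y**4 - 4*y**3 - 3*y**2 - y - 1, dv = exp(y) dy, so v = exp(y).
Apply parts 4 times (tabular method): alternate signs, differentiate u down to 0, integrate dv up.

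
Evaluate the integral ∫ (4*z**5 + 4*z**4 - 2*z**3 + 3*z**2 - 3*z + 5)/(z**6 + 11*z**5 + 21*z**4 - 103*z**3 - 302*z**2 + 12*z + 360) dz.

Factor the denominator: (z - 3)*(z - 1)*(z + 2)**2*(z + 5)*(z + 6).
Partial-fraction decomposition: 25357/(1008*(z + 6)) - 9655/(432*(z + 5)) + 617/(720*(z + 2)) - 5/(36*(z + 2)**2) - 11/(756*(z - 1)) + 253/(720*(z - 3)).
Integrate each term; A/(z−a) gives A·log|z−a|; A/(z−a)² gives −A/(z−a).

253*log(z - 3)/720 - 11*log(z - 1)/756 + 617*log(z + 2)/720 - 9655*log(z + 5)/432 + 25357*log(z + 6)/1008 + 5/(36*z + 72) + C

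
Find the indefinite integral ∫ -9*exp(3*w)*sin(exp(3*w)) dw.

Let u = exp(3*w), so du = (3*exp(3*w)) dw.
Rewriting, the integral becomes -3·∫ sin(u) du = -3·-cos(u).
Substituting back, u = exp(3*w).

3*cos(exp(3*w)) + C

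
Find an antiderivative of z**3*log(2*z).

Use integration by parts with u = log(2*z), dv = z**3 dz.
Then du = 1/z dz and v = z**4/4.

z**4*(log(z) + log(2))/4 - z**4/16 + C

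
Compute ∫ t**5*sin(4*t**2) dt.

Let u = t², du = 2t dt; rewrite as (1/2)∫ u^2·sin(4u) du.
Now integrate by parts 2 times.

-t**4*cos(4*t**2)/8 + t**2*sin(4*t**2)/16 + cos(4*t**2)/64 + C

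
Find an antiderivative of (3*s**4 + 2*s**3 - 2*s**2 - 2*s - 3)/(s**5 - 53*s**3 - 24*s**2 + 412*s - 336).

299*log(s - 7)/165 - 49*log(s - 2)/240 - log(s - 1)/105 - 613*log(s + 4)/660 + 261*log(s + 6)/112 + C

Factor the denominator: (s - 7)*(s - 2)*(s - 1)*(s + 4)*(s + 6).
Partial-fraction decomposition: 261/(112*(s + 6)) - 613/(660*(s + 4)) - 1/(105*(s - 1)) - 49/(240*(s - 2)) + 299/(165*(s - 7)).
Integrate each term: A/(s−a) contributes A·log|s−a|.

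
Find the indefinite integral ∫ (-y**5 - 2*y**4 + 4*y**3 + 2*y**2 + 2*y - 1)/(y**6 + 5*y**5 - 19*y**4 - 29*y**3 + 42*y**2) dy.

55*log(y)/1764 - 137*log(y - 3)/450 - log(y - 1)/12 - 29*log(y + 2)/300 - 2679*log(y + 7)/4900 + 1/(42*y) + C

Factor the denominator: y**2*(y - 3)*(y - 1)*(y + 2)*(y + 7).
Partial-fraction decomposition: -2679/(4900*(y + 7)) - 29/(300*(y + 2)) - 1/(12*(y - 1)) - 137/(450*(y - 3)) + 55/(1764*y) - 1/(42*y**2).
Integrate each term; A/(y−a) gives A·log|y−a|; A/(y−a)² gives −A/(y−a).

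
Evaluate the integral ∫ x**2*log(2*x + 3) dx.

Use integration by parts with u = log(2*x + 3), dv = x**2 dx.
Then du = 2/(2*x + 3) dx and v = x**3/3.

x**3*log(2*x + 3)/3 - x**3/9 + x**2/4 - 3*x/4 + 9*log(2*x + 3)/8 + C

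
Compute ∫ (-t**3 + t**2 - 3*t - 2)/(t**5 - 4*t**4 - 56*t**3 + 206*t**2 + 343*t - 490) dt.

-317*log(t - 7)/1512 + 39*log(t - 5)/224 - 5*log(t - 1)/576 - 16*log(t + 2)/945 + 137*log(t + 7)/2240 + C

Factor the denominator: (t - 7)*(t - 5)*(t - 1)*(t + 2)*(t + 7).
Partial-fraction decomposition: 137/(2240*(t + 7)) - 16/(945*(t + 2)) - 5/(576*(t - 1)) + 39/(224*(t - 5)) - 317/(1512*(t - 7)).
Integrate each term: A/(t−a) contributes A·log|t−a|.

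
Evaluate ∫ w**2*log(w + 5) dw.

Use integration by parts with u = log(w + 5), dv = w**2 dw.
Then du = 1/(w + 5) dw and v = w**3/3.

w**3*log(w + 5)/3 - w**3/9 + 5*w**2/6 - 25*w/3 + 125*log(w + 5)/3 + C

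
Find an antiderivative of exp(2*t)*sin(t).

Let I denote the integral. Integrate by parts with u = sin(t), dv = exp(2*t) dt, so v = exp(2*t)/2: I = exp(2*t)*sin(t)/2 − (1/2)·∫ exp(2*t)*cos(t) dt.
Apply parts again with u = cos(t), dv = exp(2*t) dt: ∫ exp(2*t)*cos(t) dt = exp(2*t)*cos(t)/2 + (1/2)·I. Substituting back brings back I: I = exp(2*t)*sin(t)/2 - exp(2*t)*cos(t)/4 − (1/4)·I.
Solving for I: (1 + 1/4)·I equals the remaining terms, so I = (4/5)·(exp(2*t)*sin(t)/2 - exp(2*t)*cos(t)/4).

2*exp(2*t)*sin(t)/5 - exp(2*t)*cos(t)/5 + C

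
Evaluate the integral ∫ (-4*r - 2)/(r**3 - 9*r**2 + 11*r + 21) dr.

Factor the denominator: (r - 7)*(r - 3)*(r + 1).
Partial-fraction decomposition: 1/(16*(r + 1)) + 7/(8*(r - 3)) - 15/(16*(r - 7)).
Integrate each term: A/(r−a) contributes A·log|r−a|.

-15*log(r - 7)/16 + 7*log(r - 3)/8 + log(r + 1)/16 + C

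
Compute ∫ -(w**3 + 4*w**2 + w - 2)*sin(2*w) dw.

w**3*cos(2*w)/2 - 3*w**2*sin(2*w)/4 + 2*w**2*cos(2*w) - 2*w*sin(2*w) - w*cos(2*w)/4 + sin(2*w)/8 - 2*cos(2*w) + C

Use integration by parts with u = w**3 + 4*w**2 + w - 2, dv = -sin(2*w) dw, so v = cos(2*w)/2.
Apply parts 3 times (tabular method): alternate signs, differentiate u down to 0, integrate dv up.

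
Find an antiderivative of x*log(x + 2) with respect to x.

Use integration by parts with u = log(x + 2), dv = x dx.
Then du = 1/(x + 2) dx and v = x**2/2.

x**2*log(x + 2)/2 - x**2/4 + x - 2*log(x + 2) + C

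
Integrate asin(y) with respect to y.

Use integration by parts with u = arcsin(y), dv = dy.
Then du = 1/sqrt(-y**2 + 1) dy.

y*asin(y) + sqrt(-y**2 + 1) + C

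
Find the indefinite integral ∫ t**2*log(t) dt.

t**3*log(t)/3 - t**3/9 + C

Use integration by parts with u = log(t), dv = t**2 dt.
Then du = 1/t dt and v = t**3/3.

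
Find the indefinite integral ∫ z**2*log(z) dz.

z**3*log(z)/3 - z**3/9 + C

Use integration by parts with u = log(z), dv = z**2 dz.
Then du = 1/z dz and v = z**3/3.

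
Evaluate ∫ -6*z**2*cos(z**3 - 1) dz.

Let u = z**3 - 1, so du = (3*z**2) dz.
Rewriting, the integral becomes -2·∫ cos(u) du = -2·sin(u).
Substituting back, u = z**3 - 1.

-2*sin(z**3 - 1) + C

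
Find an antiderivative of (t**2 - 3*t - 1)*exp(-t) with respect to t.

(-t**2 + t + 2)*exp(-t) + C

Use integration by parts with u = t**2 - 3*t - 1, dv = exp(-t) dt, so v = -exp(-t).
Apply parts 2 times (tabular method): alternate signs, differentiate u down to 0, integrate dv up.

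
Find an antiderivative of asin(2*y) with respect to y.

Use integration by parts with u = arcsin(2*y), dv = dy.
Then du = 2/sqrt(-4*y**2 + 1) dy.

y*asin(2*y) + sqrt(-4*y**2 + 1)/2 + C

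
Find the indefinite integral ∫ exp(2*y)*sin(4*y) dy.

Let I denote the integral. Integrate by parts with u = sin(4*y), dv = exp(2*y) dy, so v = exp(2*y)/2: I = exp(2*y)*sin(4*y)/2 − 2·∫ exp(2*y)*cos(4*y) dy.
Apply parts again with u = cos(4*y), dv = exp(2*y) dy: ∫ exp(2*y)*cos(4*y) dy = exp(2*y)*cos(4*y)/2 + 2·I. Substituting back brings back I: I = exp(2*y)*sin(4*y)/2 - exp(2*y)*cos(4*y) − 4·I.
Solving for I: (1 + 4)·I equals the remaining terms, so I = (1/5)·(exp(2*y)*sin(4*y)/2 - exp(2*y)*cos(4*y)).

exp(2*y)*sin(4*y)/10 - exp(2*y)*cos(4*y)/5 + C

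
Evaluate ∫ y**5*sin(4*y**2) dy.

Let u = y², du = 2y dy; rewrite as (1/2)∫ u^2·sin(4u) du.
Now integrate by parts 2 times.

-y**4*cos(4*y**2)/8 + y**2*sin(4*y**2)/16 + cos(4*y**2)/64 + C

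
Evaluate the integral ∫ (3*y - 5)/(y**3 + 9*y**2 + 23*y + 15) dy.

-log(y + 1) + 7*log(y + 3)/2 - 5*log(y + 5)/2 + C

Factor the denominator: (y + 1)*(y + 3)*(y + 5).
Partial-fraction decomposition: -5/(2*(y + 5)) + 7/(2*(y + 3)) - 1/(y + 1).
Integrate each term: A/(y−a) contributes A·log|y−a|.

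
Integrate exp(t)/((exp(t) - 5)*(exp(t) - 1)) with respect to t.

Let u = e^t, du = e^t dt.
The integral becomes ∫ du/((u-5)(u-1)); decompose into partial fractions.

log(exp(t) - 5)/4 - log(exp(t) - 1)/4 + C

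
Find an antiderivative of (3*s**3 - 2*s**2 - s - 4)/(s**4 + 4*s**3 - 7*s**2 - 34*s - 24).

2*log(s - 3)/5 + 2*log(s + 1)/3 - 17*log(s + 2)/5 + 16*log(s + 4)/3 + C

Factor the denominator: (s - 3)*(s + 1)*(s + 2)*(s + 4).
Partial-fraction decomposition: 16/(3*(s + 4)) - 17/(5*(s + 2)) + 2/(3*(s + 1)) + 2/(5*(s - 3)).
Integrate each term: A/(s−a) contributes A·log|s−a|.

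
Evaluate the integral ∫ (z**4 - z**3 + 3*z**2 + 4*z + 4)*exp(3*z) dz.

Use integration by parts with u = z**4 - z**3 + 3*z**2 + 4*z + 4, dv = exp(3*z) dz, so v = exp(3*z)/3.
Apply parts 4 times (tabular method): alternate signs, differentiate u down to 0, integrate dv up.

(27*z**4 - 63*z**3 + 144*z**2 + 12*z + 104)*exp(3*z)/81 + C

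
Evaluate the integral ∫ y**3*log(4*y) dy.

Use integration by parts with u = log(4*y), dv = y**3 dy.
Then du = 1/y dy and v = y**4/4.

y**4*(log(y) + 2*log(2))/4 - y**4/16 + C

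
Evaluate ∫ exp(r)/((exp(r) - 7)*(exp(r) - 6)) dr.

log(exp(r) - 7) - log(exp(r) - 6) + C

Let u = e^r, du = e^r dr.
The integral becomes ∫ du/((u-7)(u-6)); decompose into partial fractions.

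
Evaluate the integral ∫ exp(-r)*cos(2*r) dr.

Let I denote the integral. Integrate by parts with u = cos(2*r), dv = exp(-r) dr, so v = -exp(-r): I = -exp(-r)*cos(2*r) − 2·∫ exp(-r)*sin(2*r) dr.
Apply parts again with u = sin(2*r), dv = exp(-r) dr: ∫ exp(-r)*sin(2*r) dr = -exp(-r)*sin(2*r) + 2·I. Substituting back brings back I: I = 2*exp(-r)*sin(2*r) - exp(-r)*cos(2*r) − 4·I.
Solving for I: (1 + 4)·I equals the remaining terms, so I = (1/5)·(2*exp(-r)*sin(2*r) - exp(-r)*cos(2*r)).

2*exp(-r)*sin(2*r)/5 - exp(-r)*cos(2*r)/5 + C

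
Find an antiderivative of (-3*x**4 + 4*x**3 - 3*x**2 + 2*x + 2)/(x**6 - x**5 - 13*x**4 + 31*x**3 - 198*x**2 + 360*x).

log(x)/180 - 11*log(x - 4)/36 + 11*log(x - 2)/182 + 1229*log(x + 5)/5355 + 10*log(x**2 + 9)/1989 - 166*atan(x/3)/663 + C

Factor the denominator: x*(x - 4)*(x - 2)*(x + 5)*(x**2 + 9).
Partial-fraction decomposition: 2*(10*x - 747)/(1989*(x**2 + 9)) + 1229/(5355*(x + 5)) + 11/(182*(x - 2)) - 11/(36*(x - 4)) + 1/(180*x).
Integrate each term; A/(x−a) gives A·log|x−a|; the (Bx+D)/(x²+p²) term gives a log and an atan.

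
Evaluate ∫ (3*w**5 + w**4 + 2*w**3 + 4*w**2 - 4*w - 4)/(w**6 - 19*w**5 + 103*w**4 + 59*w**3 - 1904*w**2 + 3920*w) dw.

-log(w)/980 - 4513825*log(w - 7)/106722 + 1721*log(w - 5)/30 - 875*log(w - 4)/72 + 239*log(w + 4)/2904 - 26836/(231*w - 1617) + C

Factor the denominator: w*(w - 7)**2*(w - 5)*(w - 4)*(w + 4).
Partial-fraction decomposition: 239/(2904*(w + 4)) - 875/(72*(w - 4)) + 1721/(30*(w - 5)) - 4513825/(106722*(w - 7)) + 26836/(231*(w - 7)**2) - 1/(980*w).
Integrate each term; A/(w−a) gives A·log|w−a|; A/(w−a)² gives −A/(w−a).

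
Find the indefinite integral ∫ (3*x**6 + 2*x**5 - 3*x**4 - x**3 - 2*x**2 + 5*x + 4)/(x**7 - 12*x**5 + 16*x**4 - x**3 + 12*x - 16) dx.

Factor the denominator: (x - 2)**2*(x - 1)*(x + 1)*(x + 4)*(x**2 + 1).
Partial-fraction decomposition: -4*(16*x - 13)/(425*(x**2 + 1)) + 2372/(2295*(x + 4)) + 1/(27*(x + 1)) + 2/(5*(x - 1)) + 42/(25*(x - 2)) + 103/(45*(x - 2)**2).
Integrate each term; A/(x−a) gives A·log|x−a|; the (Bx+D)/(x²+p²) term gives a log and an atan.

42*log(x - 2)/25 + 2*log(x - 1)/5 + log(x + 1)/27 + 2372*log(x + 4)/2295 - 32*log(x**2 + 1)/425 + 52*atan(x)/425 - 103/(45*x - 90) + C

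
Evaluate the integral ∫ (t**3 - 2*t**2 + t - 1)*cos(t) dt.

Use integration by parts with u = t**3 - 2*t**2 + t - 1, dv = cos(t) dt, so v = sin(t).
Apply parts 3 times (tabular method): alternate signs, differentiate u down to 0, integrate dv up.

t**3*sin(t) - 2*t**2*sin(t) + 3*t**2*cos(t) - 5*t*sin(t) - 4*t*cos(t) + 3*sin(t) - 5*cos(t) + C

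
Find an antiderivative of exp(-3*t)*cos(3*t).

Let I denote the integral. Integrate by parts with u = cos(3*t), dv = exp(-3*t) dt, so v = -exp(-3*t)/3: I = -exp(-3*t)*cos(3*t)/3 − ∫ exp(-3*t)*sin(3*t) dt.
Apply parts again with u = sin(3*t), dv = exp(-3*t) dt: ∫ exp(-3*t)*sin(3*t) dt = -exp(-3*t)*sin(3*t)/3 + I. Substituting back brings back I: I = exp(-3*t)*sin(3*t)/3 - exp(-3*t)*cos(3*t)/3 − I.
Solving for I: (1 + 1)·I equals the remaining terms, so I = (1/2)·(exp(-3*t)*sin(3*t)/3 - exp(-3*t)*cos(3*t)/3).

exp(-3*t)*sin(3*t)/6 - exp(-3*t)*cos(3*t)/6 + C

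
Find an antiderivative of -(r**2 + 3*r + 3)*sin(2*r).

Use integration by parts with u = r**2 + 3*r + 3, dv = -sin(2*r) dr, so v = cos(2*r)/2.
Apply parts 2 times (tabular method): alternate signs, differentiate u down to 0, integrate dv up.

r**2*cos(2*r)/2 - r*sin(2*r)/2 + 3*r*cos(2*r)/2 - 3*sin(2*r)/4 + 5*cos(2*r)/4 + C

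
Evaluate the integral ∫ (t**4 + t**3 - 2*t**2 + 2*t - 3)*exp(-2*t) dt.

(-4*t**4 - 12*t**3 - 10*t**2 - 18*t + 3)*exp(-2*t)/8 + C

Use integration by parts with u = t**4 + t**3 - 2*t**2 + 2*t - 3, dv = exp(-2*t) dt, so v = -exp(-2*t)/2.
Apply parts 4 times (tabular method): alternate signs, differentiate u down to 0, integrate dv up.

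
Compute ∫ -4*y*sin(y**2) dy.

2*cos(y**2) + C

Let u = y**2, so du = (2*y) dy.
Rewriting, the integral becomes -2·∫ sin(u) du = -2·-cos(u).
Substituting back, u = y**2.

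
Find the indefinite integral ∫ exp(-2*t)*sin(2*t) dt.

Let I denote the integral. Integrate by parts with u = sin(2*t), dv = exp(-2*t) dt, so v = -exp(-2*t)/2: I = -exp(-2*t)*sin(2*t)/2 + ∫ exp(-2*t)*cos(2*t) dt.
Apply parts again with u = cos(2*t), dv = exp(-2*t) dt: ∫ exp(-2*t)*cos(2*t) dt = -exp(-2*t)*cos(2*t)/2 − I. Substituting back brings back I: I = -exp(-2*t)*sin(2*t)/2 - exp(-2*t)*cos(2*t)/2 − I.
Solving for I: (1 + 1)·I equals the remaining terms, so I = (1/2)·(-exp(-2*t)*sin(2*t)/2 - exp(-2*t)*cos(2*t)/2).

-exp(-2*t)*sin(2*t)/4 - exp(-2*t)*cos(2*t)/4 + C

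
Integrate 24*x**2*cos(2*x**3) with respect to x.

4*sin(2*x**3) + C

Let u = 2*x**3, so du = (6*x**2) dx.
Rewriting, the integral becomes 4·∫ cos(u) du = 4·sin(u).
Substituting back, u = 2*x**3.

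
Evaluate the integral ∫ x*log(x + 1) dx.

Use integration by parts with u = log(x + 1), dv = x dx.
Then du = 1/(x + 1) dx and v = x**2/2.

x**2*log(x + 1)/2 - x**2/4 + x/2 - log(x + 1)/2 + C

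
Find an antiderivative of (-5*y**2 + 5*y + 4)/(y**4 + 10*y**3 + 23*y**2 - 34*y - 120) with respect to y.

Factor the denominator: (y - 2)*(y + 3)*(y + 4)*(y + 5).
Partial-fraction decomposition: 73/(7*(y + 5)) - 16/(y + 4) + 28/(5*(y + 3)) - 1/(35*(y - 2)).
Integrate each term: A/(y−a) contributes A·log|y−a|.

-log(y - 2)/35 + 28*log(y + 3)/5 - 16*log(y + 4) + 73*log(y + 5)/7 + C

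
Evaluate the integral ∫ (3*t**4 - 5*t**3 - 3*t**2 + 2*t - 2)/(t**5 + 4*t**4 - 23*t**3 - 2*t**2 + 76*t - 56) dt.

Factor the denominator: (t - 2)**2*(t - 1)*(t + 2)*(t + 7).
Partial-fraction decomposition: 1751/(648*(t + 7)) - 7/(24*(t + 2)) - 5/(24*(t - 1)) + 517/(648*(t - 2)) - 1/(18*(t - 2)**2).
Integrate each term; A/(t−a) gives A·log|t−a|; A/(t−a)² gives −A/(t−a).

517*log(t - 2)/648 - 5*log(t - 1)/24 - 7*log(t + 2)/24 + 1751*log(t + 7)/648 + 1/(18*t - 36) + C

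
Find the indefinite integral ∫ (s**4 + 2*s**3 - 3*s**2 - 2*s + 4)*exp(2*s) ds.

Use integration by parts with u = s**4 + 2*s**3 - 3*s**2 - 2*s + 4, dv = exp(2*s) ds, so v = exp(2*s)/2.
Apply parts 4 times (tabular method): alternate signs, differentiate u down to 0, integrate dv up.

(2*s**4 - 6*s**2 + 2*s + 7)*exp(2*s)/4 + C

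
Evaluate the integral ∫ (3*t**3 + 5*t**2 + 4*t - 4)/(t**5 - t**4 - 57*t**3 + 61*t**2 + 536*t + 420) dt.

106*log(t - 6)/91 - 43*log(t - 5)/42 - log(t + 1)/42 + 2*log(t + 2)/35 - 34*log(t + 7)/195 + C

Factor the denominator: (t - 6)*(t - 5)*(t + 1)*(t + 2)*(t + 7).
Partial-fraction decomposition: -34/(195*(t + 7)) + 2/(35*(t + 2)) - 1/(42*(t + 1)) - 43/(42*(t - 5)) + 106/(91*(t - 6)).
Integrate each term: A/(t−a) contributes A·log|t−a|.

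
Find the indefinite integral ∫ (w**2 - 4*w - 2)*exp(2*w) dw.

Use integration by parts with u = w**2 - 4*w - 2, dv = exp(2*w) dw, so v = exp(2*w)/2.
Apply parts 2 times (tabular method): alternate signs, differentiate u down to 0, integrate dv up.

(2*w**2 - 10*w + 1)*exp(2*w)/4 + C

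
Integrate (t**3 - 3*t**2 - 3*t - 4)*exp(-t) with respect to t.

(-t**3 + 3*t + 7)*exp(-t) + C

Use integration by parts with u = t**3 - 3*t**2 - 3*t - 4, dv = exp(-t) dt, so v = -exp(-t).
Apply parts 3 times (tabular method): alternate signs, differentiate u down to 0, integrate dv up.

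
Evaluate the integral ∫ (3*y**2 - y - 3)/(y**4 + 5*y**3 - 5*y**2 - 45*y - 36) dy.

log(y - 3)/8 - log(y + 1)/24 + 9*log(y + 3)/4 - 7*log(y + 4)/3 + C

Factor the denominator: (y - 3)*(y + 1)*(y + 3)*(y + 4).
Partial-fraction decomposition: -7/(3*(y + 4)) + 9/(4*(y + 3)) - 1/(24*(y + 1)) + 1/(8*(y - 3)).
Integrate each term: A/(y−a) contributes A·log|y−a|.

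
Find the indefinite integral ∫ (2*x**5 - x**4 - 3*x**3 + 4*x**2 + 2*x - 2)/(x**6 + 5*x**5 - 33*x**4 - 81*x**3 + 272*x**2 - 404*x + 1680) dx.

167*log(x - 4)/198 - 7*log(x - 3)/20 - 1603*log(x + 5)/1044 + 17403*log(x + 7)/5830 + 175*log(x**2 + 4)/6148 - 81*atan(x/2)/1537 + C

Factor the denominator: (x - 4)*(x - 3)*(x + 5)*(x + 7)*(x**2 + 4).
Partial-fraction decomposition: (175*x - 324)/(3074*(x**2 + 4)) + 17403/(5830*(x + 7)) - 1603/(1044*(x + 5)) - 7/(20*(x - 3)) + 167/(198*(x - 4)).
Integrate each term; A/(x−a) gives A·log|x−a|; the (Bx+D)/(x²+p²) term gives a log and an atan.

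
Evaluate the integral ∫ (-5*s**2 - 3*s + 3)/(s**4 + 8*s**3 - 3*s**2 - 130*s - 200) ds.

-89*log(s - 4)/486 + 11*log(s + 2)/54 - 5*log(s + 5)/243 + 107/(27*s + 135) + C

Factor the denominator: (s - 4)*(s + 2)*(s + 5)**2.
Partial-fraction decomposition: -5/(243*(s + 5)) - 107/(27*(s + 5)**2) + 11/(54*(s + 2)) - 89/(486*(s - 4)).
Integrate each term; A/(s−a) gives A·log|s−a|; A/(s−a)² gives −A/(s−a).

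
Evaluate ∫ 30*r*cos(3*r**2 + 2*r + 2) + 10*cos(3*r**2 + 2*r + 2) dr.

5*sin(3*r**2 + 2*r + 2) + C

Let u = 3*r**2 + 2*r + 2, so du = (6*r + 2) dr.
Rewriting, the integral becomes 5·∫ cos(u) du = 5·sin(u).
Substituting back, u = 3*r**2 + 2*r + 2.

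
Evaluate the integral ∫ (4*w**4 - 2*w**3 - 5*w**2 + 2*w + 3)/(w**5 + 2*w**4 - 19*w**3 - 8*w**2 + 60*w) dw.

Factor the denominator: w*(w - 3)*(w - 2)*(w + 2)*(w + 5).
Partial-fraction decomposition: 187/(60*(w + 5)) - 59/(120*(w + 2)) - 5/(8*(w - 2)) + 39/(20*(w - 3)) + 1/(20*w).
Integrate each term: A/(w−a) contributes A·log|w−a|.

log(w)/20 + 39*log(w - 3)/20 - 5*log(w - 2)/8 - 59*log(w + 2)/120 + 187*log(w + 5)/60 + C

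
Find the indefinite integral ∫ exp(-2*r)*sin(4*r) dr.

Let I denote the integral. Integrate by parts with u = sin(4*r), dv = exp(-2*r) dr, so v = -exp(-2*r)/2: I = -exp(-2*r)*sin(4*r)/2 + 2·∫ exp(-2*r)*cos(4*r) dr.
Apply parts again with u = cos(4*r), dv = exp(-2*r) dr: ∫ exp(-2*r)*cos(4*r) dr = -exp(-2*r)*cos(4*r)/2 − 2·I. Substituting back brings back I: I = -exp(-2*r)*sin(4*r)/2 - exp(-2*r)*cos(4*r) − 4·I.
Solving for I: (1 + 4)·I equals the remaining terms, so I = (1/5)·(-exp(-2*r)*sin(4*r)/2 - exp(-2*r)*cos(4*r)).

-exp(-2*r)*sin(4*r)/10 - exp(-2*r)*cos(4*r)/5 + C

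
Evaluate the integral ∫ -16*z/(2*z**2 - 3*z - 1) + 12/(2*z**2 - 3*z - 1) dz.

Let u = 2*z**2 - 3*z - 1, so du = (4*z - 3) dz.
Rewriting, the integral becomes -4·∫ 1/u du = -4·log(u).
Substituting back, u = 2*z**2 - 3*z - 1.

-4*log(2*z**2 - 3*z - 1) + C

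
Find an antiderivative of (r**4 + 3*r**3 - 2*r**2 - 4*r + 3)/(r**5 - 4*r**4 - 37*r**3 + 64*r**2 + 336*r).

Factor the denominator: r*(r - 7)*(r - 4)*(r + 3)*(r + 4).
Partial-fraction decomposition: 51/(352*(r + 4)) + 1/(70*(r + 3)) - 403/(672*(r - 4)) + 3307/(2310*(r - 7)) + 1/(112*r).
Integrate each term: A/(r−a) contributes A·log|r−a|.

log(r)/112 + 3307*log(r - 7)/2310 - 403*log(r - 4)/672 + log(r + 3)/70 + 51*log(r + 4)/352 + C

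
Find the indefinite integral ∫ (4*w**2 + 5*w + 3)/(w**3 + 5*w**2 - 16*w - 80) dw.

29*log(w - 4)/24 - 47*log(w + 4)/8 + 26*log(w + 5)/3 + C

Factor the denominator: (w - 4)*(w + 4)*(w + 5).
Partial-fraction decomposition: 26/(3*(w + 5)) - 47/(8*(w + 4)) + 29/(24*(w - 4)).
Integrate each term: A/(w−a) contributes A·log|w−a|.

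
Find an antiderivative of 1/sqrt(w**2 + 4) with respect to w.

log(w + sqrt(w**2 + 4)) + C

Substitute w = 2·tan(θ), so dw = 2·sec(θ)^2 dθ and the radical becomes sqrt(w**2 + 4) = 2·sec(θ) by the Pythagorean identity.
Integrate the resulting trig expression in θ, then back-substitute tan(θ) = w/2, sec(θ) = sqrt(w**2 + 4)/2 (absorbing any constant into C).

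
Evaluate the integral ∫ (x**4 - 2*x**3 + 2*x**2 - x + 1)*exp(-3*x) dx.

(-27*x**4 + 18*x**3 - 36*x**2 + 3*x - 26)*exp(-3*x)/81 + C

Use integration by parts with u = x**4 - 2*x**3 + 2*x**2 - x + 1, dv = exp(-3*x) dx, so v = -exp(-3*x)/3.
Apply parts 4 times (tabular method): alternate signs, differentiate u down to 0, integrate dv up.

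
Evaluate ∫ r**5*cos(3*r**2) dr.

r**4*sin(3*r**2)/6 + r**2*cos(3*r**2)/9 - sin(3*r**2)/27 + C

Let u = r², du = 2r dr; rewrite as (1/2)∫ u^2·cos(3u) du.
Now integrate by parts 2 times.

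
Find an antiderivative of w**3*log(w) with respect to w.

w**4*log(w)/4 - w**4/16 + C

Use integration by parts with u = log(w), dv = w**3 dw.
Then du = 1/w dw and v = w**4/4.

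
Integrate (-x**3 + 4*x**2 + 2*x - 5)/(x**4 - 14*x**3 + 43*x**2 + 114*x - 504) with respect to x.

Factor the denominator: (x - 7)*(x - 6)*(x - 4)*(x + 3).
Partial-fraction decomposition: -26/(315*(x + 3)) + 1/(14*(x - 4)) + 65/(18*(x - 6)) - 23/(5*(x - 7)).
Integrate each term: A/(x−a) contributes A·log|x−a|.

-23*log(x - 7)/5 + 65*log(x - 6)/18 + log(x - 4)/14 - 26*log(x + 3)/315 + C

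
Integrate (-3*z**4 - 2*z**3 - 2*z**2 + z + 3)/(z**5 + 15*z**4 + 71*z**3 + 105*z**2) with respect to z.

Factor the denominator: z**2*(z + 3)*(z + 5)*(z + 7).
Partial-fraction decomposition: -6619/(392*(z + 7)) + 1677/(100*(z + 5)) - 23/(8*(z + 3)) - 12/(1225*z) + 1/(35*z**2).
Integrate each term; A/(z−a) gives A·log|z−a|; A/(z−a)² gives −A/(z−a).

-12*log(z)/1225 - 23*log(z + 3)/8 + 1677*log(z + 5)/100 - 6619*log(z + 7)/392 - 1/(35*z) + C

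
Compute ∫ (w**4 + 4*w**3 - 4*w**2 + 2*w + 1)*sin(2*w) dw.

Use integration by parts with u = w**4 + 4*w**3 - 4*w**2 + 2*w + 1, dv = sin(2*w) dw, so v = -cos(2*w)/2.
Apply parts 4 times (tabular method): alternate signs, differentiate u down to 0, integrate dv up.

-w**4*cos(2*w)/2 + w**3*sin(2*w) - 2*w**3*cos(2*w) + 3*w**2*sin(2*w) + 7*w**2*cos(2*w)/2 - 7*w*sin(2*w)/2 + 2*w*cos(2*w) - sin(2*w) - 9*cos(2*w)/4 + C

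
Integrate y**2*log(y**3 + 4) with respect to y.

Let u = y**3 + 4, so du = (3*y**2) dy.
The integral becomes (1/3)·∫ log(u) du; integrate by parts with u′=log(u), dv′=du.

y**3*log(y**3 + 4)/3 - y**3/3 + 4*log(y**3 + 4)/3 + C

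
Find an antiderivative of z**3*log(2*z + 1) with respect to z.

z**4*log(2*z + 1)/4 - z**4/16 + z**3/24 - z**2/32 + z/32 - log(2*z + 1)/64 + C

Use integration by parts with u = log(2*z + 1), dv = z**3 dz.
Then du = 2/(2*z + 1) dz and v = z**4/4.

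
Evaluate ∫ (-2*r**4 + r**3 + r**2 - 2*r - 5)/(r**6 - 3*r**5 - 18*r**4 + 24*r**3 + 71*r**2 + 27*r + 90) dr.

Factor the denominator: (r - 5)*(r - 3)*(r + 2)*(r + 3)*(r**2 + 1).
Partial-fraction decomposition: -(9*r + 97)/(1300*(r**2 + 1)) + 179/(480*(r + 3)) - 37/(175*(r + 2)) + 137/(600*(r - 3)) - 1115/(2912*(r - 5)).
Integrate each term; A/(r−a) gives A·log|r−a|; the (Br+D)/(r²+p²) term gives a log and an atan.

-1115*log(r - 5)/2912 + 137*log(r - 3)/600 - 37*log(r + 2)/175 + 179*log(r + 3)/480 - 9*log(r**2 + 1)/2600 - 97*atan(r)/1300 + C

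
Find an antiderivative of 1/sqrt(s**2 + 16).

Substitute s = 4·tan(θ), so ds = 4·sec(θ)^2 dθ and the radical becomes sqrt(s**2 + 16) = 4·sec(θ) by the Pythagorean identity.
Integrate the resulting trig expression in θ, then back-substitute tan(θ) = s/4, sec(θ) = sqrt(s**2 + 16)/4 (absorbing any constant into C).

log(s + sqrt(s**2 + 16)) + C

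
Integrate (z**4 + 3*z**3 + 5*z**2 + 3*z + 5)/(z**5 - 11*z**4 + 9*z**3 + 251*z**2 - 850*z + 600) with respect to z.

2147*log(z - 6)/110 - 229*log(z - 5)/8 + 545*log(z - 4)/54 - 17*log(z - 1)/360 + 73*log(z + 5)/1188 + C

Factor the denominator: (z - 6)*(z - 5)*(z - 4)*(z - 1)*(z + 5).
Partial-fraction decomposition: 73/(1188*(z + 5)) - 17/(360*(z - 1)) + 545/(54*(z - 4)) - 229/(8*(z - 5)) + 2147/(110*(z - 6)).
Integrate each term: A/(z−a) contributes A·log|z−a|.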